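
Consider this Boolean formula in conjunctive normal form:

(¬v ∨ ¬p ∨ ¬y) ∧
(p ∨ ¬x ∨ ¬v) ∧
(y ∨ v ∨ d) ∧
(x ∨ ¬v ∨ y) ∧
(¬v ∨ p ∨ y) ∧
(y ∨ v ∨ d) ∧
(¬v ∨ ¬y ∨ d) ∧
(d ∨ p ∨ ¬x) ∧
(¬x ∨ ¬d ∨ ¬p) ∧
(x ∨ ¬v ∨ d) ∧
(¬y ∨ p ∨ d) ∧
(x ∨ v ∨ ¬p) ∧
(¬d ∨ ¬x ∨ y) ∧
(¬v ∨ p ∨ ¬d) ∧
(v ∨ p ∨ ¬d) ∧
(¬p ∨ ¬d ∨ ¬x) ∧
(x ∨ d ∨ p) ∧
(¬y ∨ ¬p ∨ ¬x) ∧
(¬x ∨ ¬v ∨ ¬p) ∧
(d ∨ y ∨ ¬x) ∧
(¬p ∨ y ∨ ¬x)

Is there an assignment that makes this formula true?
No

No, the formula is not satisfiable.

No assignment of truth values to the variables can make all 21 clauses true simultaneously.

The formula is UNSAT (unsatisfiable).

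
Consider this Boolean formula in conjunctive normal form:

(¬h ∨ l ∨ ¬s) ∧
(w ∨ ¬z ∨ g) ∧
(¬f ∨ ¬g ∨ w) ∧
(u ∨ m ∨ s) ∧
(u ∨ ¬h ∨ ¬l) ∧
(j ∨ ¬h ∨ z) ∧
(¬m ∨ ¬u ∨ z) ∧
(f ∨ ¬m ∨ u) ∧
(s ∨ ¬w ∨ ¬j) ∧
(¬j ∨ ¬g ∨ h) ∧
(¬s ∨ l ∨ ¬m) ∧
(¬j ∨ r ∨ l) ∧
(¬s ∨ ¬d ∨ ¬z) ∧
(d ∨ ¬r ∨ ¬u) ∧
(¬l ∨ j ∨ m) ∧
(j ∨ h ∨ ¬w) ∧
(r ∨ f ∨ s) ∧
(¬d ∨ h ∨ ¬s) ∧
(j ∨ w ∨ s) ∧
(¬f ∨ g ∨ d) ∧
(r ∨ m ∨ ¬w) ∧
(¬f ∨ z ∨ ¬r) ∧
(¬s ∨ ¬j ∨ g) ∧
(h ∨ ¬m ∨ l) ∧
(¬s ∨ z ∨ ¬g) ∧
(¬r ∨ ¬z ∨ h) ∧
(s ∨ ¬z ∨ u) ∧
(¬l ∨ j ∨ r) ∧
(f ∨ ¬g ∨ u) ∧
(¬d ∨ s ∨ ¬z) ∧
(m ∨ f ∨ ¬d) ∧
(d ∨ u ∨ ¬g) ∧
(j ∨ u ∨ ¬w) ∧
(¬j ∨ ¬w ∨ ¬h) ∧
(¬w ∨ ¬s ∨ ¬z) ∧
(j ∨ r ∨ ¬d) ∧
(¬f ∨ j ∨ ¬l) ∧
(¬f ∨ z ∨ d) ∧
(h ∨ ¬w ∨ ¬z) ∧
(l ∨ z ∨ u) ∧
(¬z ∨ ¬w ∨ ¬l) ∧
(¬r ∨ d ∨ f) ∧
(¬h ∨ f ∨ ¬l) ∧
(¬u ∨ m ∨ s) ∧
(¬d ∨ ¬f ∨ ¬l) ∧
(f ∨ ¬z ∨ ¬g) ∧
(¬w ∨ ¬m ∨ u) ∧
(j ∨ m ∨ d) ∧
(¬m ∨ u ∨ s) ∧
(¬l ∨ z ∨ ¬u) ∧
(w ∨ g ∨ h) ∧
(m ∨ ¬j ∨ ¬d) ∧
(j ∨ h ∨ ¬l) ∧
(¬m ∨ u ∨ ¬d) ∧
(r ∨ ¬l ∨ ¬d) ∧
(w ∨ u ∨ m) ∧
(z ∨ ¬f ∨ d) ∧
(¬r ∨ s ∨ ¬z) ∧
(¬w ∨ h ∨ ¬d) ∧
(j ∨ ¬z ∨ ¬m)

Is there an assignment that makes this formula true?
No

No, the formula is not satisfiable.

No assignment of truth values to the variables can make all 60 clauses true simultaneously.

The formula is UNSAT (unsatisfiable).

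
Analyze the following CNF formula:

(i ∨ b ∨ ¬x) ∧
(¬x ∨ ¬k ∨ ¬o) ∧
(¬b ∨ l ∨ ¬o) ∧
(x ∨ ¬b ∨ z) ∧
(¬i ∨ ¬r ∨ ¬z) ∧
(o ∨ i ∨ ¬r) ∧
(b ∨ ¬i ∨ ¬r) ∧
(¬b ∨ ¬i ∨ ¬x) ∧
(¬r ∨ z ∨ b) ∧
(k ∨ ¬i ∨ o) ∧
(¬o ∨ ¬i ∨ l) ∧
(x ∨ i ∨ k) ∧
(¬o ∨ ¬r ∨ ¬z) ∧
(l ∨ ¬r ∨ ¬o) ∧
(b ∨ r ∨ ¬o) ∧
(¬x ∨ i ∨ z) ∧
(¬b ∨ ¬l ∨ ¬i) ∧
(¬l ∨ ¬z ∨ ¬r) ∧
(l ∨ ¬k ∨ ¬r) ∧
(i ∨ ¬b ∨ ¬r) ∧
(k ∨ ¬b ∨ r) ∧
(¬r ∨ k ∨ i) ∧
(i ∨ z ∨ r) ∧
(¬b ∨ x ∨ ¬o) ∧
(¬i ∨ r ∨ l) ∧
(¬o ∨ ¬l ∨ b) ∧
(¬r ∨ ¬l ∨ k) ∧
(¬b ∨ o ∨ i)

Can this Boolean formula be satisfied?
Yes

Yes, the formula is satisfiable.

One satisfying assignment is: i=False, o=False, x=False, z=True, r=False, l=False, k=True, b=False

Verification: With this assignment, all 28 clauses evaluate to true.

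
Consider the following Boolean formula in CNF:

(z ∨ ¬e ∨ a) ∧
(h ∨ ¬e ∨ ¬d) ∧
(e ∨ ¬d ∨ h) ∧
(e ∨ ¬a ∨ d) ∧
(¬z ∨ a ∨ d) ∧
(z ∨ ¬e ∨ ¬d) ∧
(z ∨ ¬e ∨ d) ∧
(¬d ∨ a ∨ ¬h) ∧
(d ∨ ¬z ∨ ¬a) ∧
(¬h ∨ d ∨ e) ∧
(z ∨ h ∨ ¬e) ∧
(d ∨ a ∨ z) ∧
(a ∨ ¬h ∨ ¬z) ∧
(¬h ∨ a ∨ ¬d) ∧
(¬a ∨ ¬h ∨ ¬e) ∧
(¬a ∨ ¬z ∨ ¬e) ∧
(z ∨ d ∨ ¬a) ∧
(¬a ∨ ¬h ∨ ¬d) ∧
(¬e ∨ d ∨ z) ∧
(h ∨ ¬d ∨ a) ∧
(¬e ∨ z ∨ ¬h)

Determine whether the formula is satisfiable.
No

No, the formula is not satisfiable.

No assignment of truth values to the variables can make all 21 clauses true simultaneously.

The formula is UNSAT (unsatisfiable).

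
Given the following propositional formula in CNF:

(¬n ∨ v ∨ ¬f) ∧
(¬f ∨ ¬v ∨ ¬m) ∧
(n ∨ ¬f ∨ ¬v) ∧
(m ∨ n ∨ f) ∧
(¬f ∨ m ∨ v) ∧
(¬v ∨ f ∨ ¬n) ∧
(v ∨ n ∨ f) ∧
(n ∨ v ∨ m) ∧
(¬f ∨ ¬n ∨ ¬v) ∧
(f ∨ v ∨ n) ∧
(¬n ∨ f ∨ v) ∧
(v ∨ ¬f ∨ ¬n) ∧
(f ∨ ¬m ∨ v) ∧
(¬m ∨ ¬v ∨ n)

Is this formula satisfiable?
Yes

Yes, the formula is satisfiable.

One satisfying assignment is: v=False, f=True, m=True, n=False

Verification: With this assignment, all 14 clauses evaluate to true.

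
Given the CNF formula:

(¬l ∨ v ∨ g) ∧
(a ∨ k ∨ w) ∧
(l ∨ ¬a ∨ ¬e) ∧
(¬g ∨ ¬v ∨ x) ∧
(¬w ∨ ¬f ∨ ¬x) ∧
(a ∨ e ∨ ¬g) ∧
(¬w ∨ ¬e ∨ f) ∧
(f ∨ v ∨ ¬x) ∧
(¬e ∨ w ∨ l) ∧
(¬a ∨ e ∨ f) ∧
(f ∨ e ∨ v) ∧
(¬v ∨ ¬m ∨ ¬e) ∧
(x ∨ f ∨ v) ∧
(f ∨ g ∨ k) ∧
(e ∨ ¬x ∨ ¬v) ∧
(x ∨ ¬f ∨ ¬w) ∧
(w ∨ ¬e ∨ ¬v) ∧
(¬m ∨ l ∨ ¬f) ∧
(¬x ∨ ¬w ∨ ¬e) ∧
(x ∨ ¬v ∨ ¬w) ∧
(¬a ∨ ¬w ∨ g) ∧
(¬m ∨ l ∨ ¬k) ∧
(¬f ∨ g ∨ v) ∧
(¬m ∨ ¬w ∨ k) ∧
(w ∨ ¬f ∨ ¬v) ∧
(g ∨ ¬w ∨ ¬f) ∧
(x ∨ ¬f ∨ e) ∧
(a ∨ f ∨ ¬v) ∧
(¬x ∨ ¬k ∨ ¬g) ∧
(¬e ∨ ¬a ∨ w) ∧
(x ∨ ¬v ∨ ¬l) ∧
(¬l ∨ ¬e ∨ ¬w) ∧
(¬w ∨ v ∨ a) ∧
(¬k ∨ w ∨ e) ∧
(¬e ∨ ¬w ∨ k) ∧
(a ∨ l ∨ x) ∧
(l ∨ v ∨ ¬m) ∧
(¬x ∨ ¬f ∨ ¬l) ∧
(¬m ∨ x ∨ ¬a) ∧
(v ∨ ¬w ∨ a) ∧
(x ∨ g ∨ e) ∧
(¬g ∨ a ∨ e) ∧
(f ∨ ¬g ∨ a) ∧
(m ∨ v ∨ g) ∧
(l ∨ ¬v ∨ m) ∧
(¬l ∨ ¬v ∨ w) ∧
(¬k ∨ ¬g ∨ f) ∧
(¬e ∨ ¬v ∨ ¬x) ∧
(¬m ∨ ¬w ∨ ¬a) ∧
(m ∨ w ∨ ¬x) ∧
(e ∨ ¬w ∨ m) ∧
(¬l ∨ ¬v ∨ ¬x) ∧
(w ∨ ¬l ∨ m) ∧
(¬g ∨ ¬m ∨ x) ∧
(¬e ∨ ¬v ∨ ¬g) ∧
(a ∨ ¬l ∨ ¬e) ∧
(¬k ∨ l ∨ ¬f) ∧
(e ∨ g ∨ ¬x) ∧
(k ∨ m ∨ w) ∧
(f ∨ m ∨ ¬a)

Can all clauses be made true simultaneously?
No

No, the formula is not satisfiable.

No assignment of truth values to the variables can make all 60 clauses true simultaneously.

The formula is UNSAT (unsatisfiable).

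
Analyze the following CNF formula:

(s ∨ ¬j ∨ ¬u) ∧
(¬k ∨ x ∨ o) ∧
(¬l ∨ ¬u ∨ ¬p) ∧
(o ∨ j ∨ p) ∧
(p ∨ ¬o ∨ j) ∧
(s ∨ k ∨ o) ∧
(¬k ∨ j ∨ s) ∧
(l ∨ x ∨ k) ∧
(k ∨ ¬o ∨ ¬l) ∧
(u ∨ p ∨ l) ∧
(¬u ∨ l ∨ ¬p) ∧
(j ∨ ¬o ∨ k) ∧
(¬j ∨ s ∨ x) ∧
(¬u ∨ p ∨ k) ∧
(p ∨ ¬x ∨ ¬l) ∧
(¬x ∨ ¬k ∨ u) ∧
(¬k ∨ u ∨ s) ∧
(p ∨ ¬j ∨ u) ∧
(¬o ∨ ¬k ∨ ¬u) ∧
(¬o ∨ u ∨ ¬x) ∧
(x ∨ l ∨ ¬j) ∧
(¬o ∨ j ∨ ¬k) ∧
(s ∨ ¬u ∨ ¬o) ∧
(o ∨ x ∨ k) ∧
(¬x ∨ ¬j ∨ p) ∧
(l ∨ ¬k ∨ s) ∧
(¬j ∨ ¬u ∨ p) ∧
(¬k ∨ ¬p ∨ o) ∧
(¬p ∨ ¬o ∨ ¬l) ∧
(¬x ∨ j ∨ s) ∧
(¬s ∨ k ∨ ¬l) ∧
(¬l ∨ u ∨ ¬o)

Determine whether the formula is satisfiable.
Yes

Yes, the formula is satisfiable.

One satisfying assignment is: p=True, o=False, j=False, s=True, k=False, l=False, x=True, u=False

Verification: With this assignment, all 32 clauses evaluate to true.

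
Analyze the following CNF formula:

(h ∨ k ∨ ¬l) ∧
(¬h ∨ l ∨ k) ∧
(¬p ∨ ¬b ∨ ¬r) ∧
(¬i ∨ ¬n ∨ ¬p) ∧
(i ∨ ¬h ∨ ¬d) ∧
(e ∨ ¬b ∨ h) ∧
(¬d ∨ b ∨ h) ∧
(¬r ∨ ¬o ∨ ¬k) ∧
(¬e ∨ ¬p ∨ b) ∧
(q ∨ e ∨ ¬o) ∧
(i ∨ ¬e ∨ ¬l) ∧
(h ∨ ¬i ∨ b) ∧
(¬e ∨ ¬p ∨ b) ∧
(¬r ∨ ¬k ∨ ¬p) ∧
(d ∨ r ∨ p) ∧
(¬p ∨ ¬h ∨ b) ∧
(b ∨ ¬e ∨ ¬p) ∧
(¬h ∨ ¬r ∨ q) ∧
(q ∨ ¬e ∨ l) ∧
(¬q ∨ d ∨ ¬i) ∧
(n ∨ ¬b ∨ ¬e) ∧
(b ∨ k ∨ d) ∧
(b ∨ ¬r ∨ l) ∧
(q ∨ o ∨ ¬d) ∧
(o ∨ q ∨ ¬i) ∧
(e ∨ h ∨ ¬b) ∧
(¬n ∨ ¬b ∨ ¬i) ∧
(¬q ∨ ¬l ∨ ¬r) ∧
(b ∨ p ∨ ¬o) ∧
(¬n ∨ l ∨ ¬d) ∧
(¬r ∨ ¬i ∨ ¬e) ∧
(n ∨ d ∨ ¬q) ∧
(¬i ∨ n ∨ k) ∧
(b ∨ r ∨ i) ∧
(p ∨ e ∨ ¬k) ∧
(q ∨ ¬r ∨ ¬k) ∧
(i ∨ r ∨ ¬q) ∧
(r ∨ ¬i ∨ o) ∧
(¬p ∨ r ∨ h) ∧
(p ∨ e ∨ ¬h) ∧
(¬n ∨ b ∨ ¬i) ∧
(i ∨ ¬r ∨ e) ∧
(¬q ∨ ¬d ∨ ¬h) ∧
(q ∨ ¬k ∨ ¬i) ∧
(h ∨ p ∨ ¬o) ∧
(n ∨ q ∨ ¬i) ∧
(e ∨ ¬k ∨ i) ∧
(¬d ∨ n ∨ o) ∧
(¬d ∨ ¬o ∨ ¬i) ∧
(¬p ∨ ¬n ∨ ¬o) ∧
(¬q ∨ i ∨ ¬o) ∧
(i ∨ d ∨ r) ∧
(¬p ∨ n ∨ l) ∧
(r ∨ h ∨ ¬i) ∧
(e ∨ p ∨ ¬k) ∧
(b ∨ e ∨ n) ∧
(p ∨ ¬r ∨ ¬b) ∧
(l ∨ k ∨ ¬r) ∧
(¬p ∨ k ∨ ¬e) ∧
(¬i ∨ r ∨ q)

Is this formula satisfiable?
No

No, the formula is not satisfiable.

No assignment of truth values to the variables can make all 60 clauses true simultaneously.

The formula is UNSAT (unsatisfiable).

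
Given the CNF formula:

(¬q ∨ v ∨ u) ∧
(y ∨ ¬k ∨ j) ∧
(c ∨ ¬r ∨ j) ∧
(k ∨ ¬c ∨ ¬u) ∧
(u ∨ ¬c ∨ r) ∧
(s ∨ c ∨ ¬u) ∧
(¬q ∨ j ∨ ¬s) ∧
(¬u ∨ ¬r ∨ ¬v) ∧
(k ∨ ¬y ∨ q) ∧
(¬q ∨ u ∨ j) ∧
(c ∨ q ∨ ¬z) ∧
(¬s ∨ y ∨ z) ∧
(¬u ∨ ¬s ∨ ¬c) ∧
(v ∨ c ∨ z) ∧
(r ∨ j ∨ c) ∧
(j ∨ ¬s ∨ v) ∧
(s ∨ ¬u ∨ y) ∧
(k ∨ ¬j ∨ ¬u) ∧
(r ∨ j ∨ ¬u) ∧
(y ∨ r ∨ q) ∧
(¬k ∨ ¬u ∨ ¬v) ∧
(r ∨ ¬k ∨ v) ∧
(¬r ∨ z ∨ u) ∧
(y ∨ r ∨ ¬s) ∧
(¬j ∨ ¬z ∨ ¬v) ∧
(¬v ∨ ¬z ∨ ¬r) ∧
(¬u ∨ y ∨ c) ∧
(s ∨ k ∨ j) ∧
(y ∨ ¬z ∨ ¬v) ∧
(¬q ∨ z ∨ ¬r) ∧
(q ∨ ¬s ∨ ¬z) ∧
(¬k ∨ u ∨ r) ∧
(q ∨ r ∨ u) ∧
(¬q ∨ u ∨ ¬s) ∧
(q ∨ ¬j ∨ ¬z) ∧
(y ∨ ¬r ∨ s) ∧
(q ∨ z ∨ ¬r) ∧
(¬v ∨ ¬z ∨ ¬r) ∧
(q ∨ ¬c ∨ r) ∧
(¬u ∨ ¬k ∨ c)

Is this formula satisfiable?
Yes

Yes, the formula is satisfiable.

One satisfying assignment is: c=False, q=True, y=False, z=False, j=True, v=True, s=False, r=False, k=False, u=False

Verification: With this assignment, all 40 clauses evaluate to true.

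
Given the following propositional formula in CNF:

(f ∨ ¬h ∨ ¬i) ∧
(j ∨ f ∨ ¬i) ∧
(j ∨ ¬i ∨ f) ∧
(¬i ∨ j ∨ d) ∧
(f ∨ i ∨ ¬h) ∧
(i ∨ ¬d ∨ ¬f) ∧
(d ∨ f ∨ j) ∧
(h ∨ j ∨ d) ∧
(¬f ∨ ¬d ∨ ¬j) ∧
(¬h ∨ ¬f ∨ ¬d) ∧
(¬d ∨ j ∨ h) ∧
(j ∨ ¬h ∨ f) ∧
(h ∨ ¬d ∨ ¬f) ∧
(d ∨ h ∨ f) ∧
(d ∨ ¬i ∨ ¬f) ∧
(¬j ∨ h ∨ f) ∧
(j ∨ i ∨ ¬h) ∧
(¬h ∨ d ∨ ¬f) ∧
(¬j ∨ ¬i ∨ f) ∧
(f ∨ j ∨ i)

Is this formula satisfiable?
Yes

Yes, the formula is satisfiable.

One satisfying assignment is: h=False, f=True, i=False, d=False, j=True

Verification: With this assignment, all 20 clauses evaluate to true.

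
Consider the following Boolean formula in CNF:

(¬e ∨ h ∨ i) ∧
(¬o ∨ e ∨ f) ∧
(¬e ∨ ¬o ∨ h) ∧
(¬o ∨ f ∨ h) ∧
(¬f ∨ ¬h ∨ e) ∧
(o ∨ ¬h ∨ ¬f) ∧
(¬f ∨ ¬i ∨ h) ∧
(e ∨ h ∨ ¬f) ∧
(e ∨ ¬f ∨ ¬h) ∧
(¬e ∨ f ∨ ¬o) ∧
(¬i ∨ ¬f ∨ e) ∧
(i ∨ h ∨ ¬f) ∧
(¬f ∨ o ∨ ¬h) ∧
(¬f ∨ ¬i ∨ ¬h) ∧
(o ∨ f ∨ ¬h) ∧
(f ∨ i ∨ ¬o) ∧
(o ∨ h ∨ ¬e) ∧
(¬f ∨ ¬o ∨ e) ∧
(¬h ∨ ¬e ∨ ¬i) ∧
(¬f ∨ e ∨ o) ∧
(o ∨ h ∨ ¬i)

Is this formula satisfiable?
Yes

Yes, the formula is satisfiable.

One satisfying assignment is: e=False, f=False, i=False, o=False, h=False

Verification: With this assignment, all 21 clauses evaluate to true.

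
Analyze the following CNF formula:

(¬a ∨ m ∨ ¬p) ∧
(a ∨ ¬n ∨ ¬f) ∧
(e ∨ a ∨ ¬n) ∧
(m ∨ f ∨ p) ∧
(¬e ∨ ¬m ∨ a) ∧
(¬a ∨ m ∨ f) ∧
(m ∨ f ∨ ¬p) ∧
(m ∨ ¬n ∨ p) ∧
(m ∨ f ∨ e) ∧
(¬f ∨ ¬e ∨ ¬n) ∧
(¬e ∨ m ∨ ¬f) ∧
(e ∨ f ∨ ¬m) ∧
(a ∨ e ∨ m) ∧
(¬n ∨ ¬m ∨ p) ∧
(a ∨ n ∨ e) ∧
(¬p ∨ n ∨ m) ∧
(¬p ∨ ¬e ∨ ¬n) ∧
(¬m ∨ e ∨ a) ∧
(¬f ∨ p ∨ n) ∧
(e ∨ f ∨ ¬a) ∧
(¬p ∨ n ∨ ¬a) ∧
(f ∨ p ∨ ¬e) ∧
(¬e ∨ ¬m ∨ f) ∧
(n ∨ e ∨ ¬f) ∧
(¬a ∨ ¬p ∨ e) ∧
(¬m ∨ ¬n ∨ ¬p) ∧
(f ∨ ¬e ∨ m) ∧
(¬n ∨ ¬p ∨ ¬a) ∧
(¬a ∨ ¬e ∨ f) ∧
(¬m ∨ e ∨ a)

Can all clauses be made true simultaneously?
No

No, the formula is not satisfiable.

No assignment of truth values to the variables can make all 30 clauses true simultaneously.

The formula is UNSAT (unsatisfiable).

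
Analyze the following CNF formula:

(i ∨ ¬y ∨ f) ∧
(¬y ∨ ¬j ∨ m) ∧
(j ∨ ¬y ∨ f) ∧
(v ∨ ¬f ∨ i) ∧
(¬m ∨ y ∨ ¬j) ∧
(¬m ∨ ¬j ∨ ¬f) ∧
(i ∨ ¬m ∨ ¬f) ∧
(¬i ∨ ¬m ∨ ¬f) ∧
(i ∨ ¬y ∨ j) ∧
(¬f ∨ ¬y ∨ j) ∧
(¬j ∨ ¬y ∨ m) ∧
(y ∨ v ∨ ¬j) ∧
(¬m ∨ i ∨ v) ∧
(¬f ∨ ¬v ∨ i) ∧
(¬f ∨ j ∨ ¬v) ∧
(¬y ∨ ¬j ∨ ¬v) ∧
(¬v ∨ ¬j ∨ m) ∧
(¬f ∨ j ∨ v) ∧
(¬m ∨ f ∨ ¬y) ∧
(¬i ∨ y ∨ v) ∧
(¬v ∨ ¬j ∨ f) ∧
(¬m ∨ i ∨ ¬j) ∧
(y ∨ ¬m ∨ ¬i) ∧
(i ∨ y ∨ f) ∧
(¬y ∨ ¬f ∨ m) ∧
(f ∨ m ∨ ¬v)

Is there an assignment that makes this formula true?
No

No, the formula is not satisfiable.

No assignment of truth values to the variables can make all 26 clauses true simultaneously.

The formula is UNSAT (unsatisfiable).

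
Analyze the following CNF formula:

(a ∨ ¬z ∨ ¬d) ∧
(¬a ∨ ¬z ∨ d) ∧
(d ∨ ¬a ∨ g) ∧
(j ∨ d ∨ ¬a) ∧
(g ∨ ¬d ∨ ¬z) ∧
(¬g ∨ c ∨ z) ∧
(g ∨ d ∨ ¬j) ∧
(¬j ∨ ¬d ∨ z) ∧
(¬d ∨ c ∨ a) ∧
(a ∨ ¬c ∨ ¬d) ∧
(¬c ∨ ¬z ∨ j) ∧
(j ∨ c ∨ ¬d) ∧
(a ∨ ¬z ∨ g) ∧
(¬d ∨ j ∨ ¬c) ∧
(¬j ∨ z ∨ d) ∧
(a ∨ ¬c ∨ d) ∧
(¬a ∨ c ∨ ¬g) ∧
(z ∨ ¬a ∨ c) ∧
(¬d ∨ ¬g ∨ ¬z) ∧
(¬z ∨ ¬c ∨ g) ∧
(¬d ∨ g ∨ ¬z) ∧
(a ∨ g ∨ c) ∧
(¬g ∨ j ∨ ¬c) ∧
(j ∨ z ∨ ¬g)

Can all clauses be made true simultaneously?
Yes

Yes, the formula is satisfiable.

One satisfying assignment is: c=False, z=True, j=False, g=True, a=False, d=False

Verification: With this assignment, all 24 clauses evaluate to true.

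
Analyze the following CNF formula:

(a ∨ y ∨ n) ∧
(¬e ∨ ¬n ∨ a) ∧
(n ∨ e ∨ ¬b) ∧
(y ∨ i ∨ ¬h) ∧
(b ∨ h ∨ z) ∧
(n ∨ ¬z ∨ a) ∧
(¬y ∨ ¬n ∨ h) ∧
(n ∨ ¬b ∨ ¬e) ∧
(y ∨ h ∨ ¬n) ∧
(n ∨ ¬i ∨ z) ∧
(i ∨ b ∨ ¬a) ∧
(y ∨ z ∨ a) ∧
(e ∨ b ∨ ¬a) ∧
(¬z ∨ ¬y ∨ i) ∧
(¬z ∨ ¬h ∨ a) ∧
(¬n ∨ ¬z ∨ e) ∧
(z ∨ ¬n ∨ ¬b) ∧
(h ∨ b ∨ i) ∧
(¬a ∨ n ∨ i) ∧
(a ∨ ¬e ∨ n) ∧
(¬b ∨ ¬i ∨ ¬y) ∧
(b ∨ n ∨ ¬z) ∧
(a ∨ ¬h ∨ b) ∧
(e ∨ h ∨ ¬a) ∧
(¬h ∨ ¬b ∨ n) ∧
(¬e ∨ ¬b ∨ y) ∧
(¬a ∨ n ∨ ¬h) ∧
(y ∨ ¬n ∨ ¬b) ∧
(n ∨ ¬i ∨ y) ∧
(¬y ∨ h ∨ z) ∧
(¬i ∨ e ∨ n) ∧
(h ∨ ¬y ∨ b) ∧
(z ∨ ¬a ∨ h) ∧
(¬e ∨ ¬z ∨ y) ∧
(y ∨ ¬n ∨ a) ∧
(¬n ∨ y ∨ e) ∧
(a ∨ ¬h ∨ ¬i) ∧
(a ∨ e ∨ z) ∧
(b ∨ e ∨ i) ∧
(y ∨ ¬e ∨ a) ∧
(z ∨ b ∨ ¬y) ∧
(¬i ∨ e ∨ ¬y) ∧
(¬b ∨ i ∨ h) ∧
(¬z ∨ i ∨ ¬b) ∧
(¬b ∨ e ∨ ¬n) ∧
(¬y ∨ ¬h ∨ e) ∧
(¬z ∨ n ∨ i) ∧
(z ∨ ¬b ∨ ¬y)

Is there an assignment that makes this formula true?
Yes

Yes, the formula is satisfiable.

One satisfying assignment is: b=False, a=True, y=False, e=True, n=True, i=True, z=False, h=True

Verification: With this assignment, all 48 clauses evaluate to true.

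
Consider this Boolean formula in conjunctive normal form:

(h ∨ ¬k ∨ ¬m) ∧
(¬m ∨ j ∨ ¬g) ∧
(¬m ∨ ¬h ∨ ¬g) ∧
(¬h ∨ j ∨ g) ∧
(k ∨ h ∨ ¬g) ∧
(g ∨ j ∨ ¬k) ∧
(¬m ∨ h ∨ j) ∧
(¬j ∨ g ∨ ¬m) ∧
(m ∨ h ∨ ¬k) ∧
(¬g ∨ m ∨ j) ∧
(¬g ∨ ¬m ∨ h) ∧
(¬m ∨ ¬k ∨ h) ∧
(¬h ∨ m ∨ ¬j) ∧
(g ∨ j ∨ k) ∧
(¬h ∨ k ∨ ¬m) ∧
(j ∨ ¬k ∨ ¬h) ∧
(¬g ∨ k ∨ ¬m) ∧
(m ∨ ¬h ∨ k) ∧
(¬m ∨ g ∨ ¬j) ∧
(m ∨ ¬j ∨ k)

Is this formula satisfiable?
No

No, the formula is not satisfiable.

No assignment of truth values to the variables can make all 20 clauses true simultaneously.

The formula is UNSAT (unsatisfiable).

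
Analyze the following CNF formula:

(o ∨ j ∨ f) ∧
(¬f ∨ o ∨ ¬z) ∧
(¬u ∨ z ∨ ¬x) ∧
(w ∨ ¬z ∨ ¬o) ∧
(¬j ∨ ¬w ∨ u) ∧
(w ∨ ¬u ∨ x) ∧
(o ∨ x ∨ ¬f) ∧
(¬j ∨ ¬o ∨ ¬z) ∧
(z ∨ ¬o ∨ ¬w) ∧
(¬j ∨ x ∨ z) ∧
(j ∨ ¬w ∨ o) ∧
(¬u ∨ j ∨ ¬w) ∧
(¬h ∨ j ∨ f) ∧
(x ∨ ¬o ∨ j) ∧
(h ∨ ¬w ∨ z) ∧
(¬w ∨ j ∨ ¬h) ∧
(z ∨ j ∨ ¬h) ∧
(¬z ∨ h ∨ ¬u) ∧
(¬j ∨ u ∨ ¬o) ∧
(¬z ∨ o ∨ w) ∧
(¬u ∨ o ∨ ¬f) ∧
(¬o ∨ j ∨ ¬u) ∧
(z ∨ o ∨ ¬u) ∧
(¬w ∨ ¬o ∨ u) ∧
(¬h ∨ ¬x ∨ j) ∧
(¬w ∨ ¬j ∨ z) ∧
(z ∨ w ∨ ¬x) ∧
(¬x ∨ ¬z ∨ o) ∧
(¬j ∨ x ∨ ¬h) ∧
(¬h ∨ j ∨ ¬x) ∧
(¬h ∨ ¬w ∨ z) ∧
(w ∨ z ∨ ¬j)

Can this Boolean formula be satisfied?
No

No, the formula is not satisfiable.

No assignment of truth values to the variables can make all 32 clauses true simultaneously.

The formula is UNSAT (unsatisfiable).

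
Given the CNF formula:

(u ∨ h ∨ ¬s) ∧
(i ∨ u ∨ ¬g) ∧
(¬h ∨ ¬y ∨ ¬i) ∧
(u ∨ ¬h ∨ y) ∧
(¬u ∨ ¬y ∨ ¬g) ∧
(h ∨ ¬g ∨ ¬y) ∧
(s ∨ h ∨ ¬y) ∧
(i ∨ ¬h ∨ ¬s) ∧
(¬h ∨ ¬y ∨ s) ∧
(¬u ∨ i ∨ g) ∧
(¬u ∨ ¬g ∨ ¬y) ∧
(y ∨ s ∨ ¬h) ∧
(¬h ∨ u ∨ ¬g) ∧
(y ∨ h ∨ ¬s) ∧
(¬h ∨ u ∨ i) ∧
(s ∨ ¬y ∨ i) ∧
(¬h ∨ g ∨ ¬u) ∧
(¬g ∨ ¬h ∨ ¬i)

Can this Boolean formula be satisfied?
Yes

Yes, the formula is satisfiable.

One satisfying assignment is: y=False, u=False, g=False, i=False, s=False, h=False

Verification: With this assignment, all 18 clauses evaluate to true.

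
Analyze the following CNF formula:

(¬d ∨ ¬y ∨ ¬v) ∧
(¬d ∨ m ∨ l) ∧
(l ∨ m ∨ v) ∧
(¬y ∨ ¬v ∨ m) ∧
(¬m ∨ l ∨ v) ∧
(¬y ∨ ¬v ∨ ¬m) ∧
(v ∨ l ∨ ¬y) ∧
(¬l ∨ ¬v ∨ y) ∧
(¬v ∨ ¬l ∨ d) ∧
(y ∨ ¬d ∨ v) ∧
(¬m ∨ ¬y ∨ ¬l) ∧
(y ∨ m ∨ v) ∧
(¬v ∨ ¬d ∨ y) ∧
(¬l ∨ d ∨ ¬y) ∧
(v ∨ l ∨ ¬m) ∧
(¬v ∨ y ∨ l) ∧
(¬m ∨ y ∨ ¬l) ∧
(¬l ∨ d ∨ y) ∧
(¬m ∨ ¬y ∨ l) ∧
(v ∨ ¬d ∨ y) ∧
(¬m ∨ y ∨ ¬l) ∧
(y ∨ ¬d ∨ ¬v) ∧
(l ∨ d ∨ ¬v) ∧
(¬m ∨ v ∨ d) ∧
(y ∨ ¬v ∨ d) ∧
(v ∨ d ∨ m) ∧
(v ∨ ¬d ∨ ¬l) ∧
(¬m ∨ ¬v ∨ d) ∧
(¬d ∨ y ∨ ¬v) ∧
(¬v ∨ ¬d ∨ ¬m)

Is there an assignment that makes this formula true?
No

No, the formula is not satisfiable.

No assignment of truth values to the variables can make all 30 clauses true simultaneously.

The formula is UNSAT (unsatisfiable).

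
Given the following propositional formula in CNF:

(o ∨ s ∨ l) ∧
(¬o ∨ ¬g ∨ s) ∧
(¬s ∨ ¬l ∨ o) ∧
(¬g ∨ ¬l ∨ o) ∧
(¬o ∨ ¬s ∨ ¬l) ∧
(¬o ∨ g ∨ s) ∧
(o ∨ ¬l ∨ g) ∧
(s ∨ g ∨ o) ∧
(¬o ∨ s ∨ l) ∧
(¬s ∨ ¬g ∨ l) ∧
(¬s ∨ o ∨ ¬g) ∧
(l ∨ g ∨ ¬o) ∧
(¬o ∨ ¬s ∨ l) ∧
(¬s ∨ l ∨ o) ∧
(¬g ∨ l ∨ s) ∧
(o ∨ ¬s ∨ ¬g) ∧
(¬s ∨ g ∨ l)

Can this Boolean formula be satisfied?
No

No, the formula is not satisfiable.

No assignment of truth values to the variables can make all 17 clauses true simultaneously.

The formula is UNSAT (unsatisfiable).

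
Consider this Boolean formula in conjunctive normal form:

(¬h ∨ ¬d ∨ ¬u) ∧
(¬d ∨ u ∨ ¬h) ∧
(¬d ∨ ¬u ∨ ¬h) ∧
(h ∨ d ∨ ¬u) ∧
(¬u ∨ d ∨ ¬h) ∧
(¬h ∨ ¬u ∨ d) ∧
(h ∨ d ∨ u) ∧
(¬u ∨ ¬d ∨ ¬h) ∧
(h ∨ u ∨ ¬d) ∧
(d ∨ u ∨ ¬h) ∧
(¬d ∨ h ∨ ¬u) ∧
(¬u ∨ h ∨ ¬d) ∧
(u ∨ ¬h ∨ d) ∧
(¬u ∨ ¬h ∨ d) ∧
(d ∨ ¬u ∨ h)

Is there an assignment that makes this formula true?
No

No, the formula is not satisfiable.

No assignment of truth values to the variables can make all 15 clauses true simultaneously.

The formula is UNSAT (unsatisfiable).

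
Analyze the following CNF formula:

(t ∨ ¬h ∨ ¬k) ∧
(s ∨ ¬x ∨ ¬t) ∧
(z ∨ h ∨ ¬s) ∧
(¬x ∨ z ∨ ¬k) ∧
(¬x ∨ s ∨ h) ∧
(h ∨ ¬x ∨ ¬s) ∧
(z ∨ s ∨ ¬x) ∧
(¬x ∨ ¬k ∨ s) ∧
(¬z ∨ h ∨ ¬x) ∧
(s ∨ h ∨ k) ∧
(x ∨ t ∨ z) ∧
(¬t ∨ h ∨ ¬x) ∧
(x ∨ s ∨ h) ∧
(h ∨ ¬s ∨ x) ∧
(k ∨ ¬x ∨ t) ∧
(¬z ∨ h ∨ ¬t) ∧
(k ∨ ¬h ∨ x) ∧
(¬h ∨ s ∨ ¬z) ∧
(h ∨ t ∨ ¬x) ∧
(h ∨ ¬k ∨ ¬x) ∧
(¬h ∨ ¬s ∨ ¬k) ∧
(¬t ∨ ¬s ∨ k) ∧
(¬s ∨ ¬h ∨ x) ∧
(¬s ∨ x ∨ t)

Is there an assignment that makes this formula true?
Yes

Yes, the formula is satisfiable.

One satisfying assignment is: s=False, x=False, z=False, t=True, k=True, h=True

Verification: With this assignment, all 24 clauses evaluate to true.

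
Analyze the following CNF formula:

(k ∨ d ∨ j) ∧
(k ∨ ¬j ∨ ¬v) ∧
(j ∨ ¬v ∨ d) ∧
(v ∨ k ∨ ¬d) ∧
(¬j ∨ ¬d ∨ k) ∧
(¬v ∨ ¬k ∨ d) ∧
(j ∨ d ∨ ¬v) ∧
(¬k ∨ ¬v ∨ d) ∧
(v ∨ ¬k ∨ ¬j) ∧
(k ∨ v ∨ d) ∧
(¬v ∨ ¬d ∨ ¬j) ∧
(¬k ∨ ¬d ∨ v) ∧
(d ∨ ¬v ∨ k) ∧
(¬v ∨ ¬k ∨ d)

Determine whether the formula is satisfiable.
Yes

Yes, the formula is satisfiable.

One satisfying assignment is: v=False, k=True, j=False, d=False

Verification: With this assignment, all 14 clauses evaluate to true.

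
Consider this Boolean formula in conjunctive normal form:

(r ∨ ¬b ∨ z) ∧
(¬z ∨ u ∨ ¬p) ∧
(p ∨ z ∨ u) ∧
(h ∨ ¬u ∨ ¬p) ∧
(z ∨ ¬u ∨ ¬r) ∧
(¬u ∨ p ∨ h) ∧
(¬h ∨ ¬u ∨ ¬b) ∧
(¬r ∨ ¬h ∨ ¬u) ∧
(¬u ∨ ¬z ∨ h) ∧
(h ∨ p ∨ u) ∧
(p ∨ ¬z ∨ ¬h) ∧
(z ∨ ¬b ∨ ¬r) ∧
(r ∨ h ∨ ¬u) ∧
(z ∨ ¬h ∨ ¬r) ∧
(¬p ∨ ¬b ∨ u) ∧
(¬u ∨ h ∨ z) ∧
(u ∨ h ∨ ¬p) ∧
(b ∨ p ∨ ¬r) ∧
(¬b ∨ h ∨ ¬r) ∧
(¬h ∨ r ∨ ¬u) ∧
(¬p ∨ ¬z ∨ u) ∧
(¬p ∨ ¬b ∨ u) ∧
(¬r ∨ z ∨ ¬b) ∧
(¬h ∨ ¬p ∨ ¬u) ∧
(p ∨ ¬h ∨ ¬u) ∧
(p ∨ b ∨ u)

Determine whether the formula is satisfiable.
Yes

Yes, the formula is satisfiable.

One satisfying assignment is: z=False, p=True, b=False, h=True, r=False, u=False

Verification: With this assignment, all 26 clauses evaluate to true.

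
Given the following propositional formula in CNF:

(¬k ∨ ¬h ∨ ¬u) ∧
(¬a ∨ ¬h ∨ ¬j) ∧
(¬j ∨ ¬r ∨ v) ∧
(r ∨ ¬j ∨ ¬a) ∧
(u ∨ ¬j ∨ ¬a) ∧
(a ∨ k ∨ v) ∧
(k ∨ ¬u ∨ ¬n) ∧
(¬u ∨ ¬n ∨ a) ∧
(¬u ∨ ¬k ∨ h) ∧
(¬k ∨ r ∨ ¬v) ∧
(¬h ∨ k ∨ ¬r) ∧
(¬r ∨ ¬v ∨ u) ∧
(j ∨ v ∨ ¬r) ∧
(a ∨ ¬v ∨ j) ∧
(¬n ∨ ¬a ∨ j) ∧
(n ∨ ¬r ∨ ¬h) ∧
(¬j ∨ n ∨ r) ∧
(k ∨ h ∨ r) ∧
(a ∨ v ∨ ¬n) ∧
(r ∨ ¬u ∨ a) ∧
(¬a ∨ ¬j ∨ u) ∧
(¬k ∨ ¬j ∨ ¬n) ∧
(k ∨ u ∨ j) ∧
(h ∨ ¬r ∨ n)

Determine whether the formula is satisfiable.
Yes

Yes, the formula is satisfiable.

One satisfying assignment is: a=False, h=False, j=False, n=False, r=False, k=True, u=False, v=False

Verification: With this assignment, all 24 clauses evaluate to true.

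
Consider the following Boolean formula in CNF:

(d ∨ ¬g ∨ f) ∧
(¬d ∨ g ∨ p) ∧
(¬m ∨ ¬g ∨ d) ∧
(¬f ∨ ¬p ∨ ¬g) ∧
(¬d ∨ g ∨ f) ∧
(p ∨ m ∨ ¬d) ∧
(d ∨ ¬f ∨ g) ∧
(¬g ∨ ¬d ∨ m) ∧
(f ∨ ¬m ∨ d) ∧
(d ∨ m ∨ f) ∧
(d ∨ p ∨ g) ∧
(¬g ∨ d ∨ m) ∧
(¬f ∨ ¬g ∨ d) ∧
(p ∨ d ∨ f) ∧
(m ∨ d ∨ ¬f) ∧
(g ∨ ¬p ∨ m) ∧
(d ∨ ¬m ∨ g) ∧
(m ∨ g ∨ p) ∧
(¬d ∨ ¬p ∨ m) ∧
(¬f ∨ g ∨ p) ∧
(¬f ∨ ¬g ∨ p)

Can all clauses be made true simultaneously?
Yes

Yes, the formula is satisfiable.

One satisfying assignment is: g=True, m=True, d=True, p=False, f=False

Verification: With this assignment, all 21 clauses evaluate to true.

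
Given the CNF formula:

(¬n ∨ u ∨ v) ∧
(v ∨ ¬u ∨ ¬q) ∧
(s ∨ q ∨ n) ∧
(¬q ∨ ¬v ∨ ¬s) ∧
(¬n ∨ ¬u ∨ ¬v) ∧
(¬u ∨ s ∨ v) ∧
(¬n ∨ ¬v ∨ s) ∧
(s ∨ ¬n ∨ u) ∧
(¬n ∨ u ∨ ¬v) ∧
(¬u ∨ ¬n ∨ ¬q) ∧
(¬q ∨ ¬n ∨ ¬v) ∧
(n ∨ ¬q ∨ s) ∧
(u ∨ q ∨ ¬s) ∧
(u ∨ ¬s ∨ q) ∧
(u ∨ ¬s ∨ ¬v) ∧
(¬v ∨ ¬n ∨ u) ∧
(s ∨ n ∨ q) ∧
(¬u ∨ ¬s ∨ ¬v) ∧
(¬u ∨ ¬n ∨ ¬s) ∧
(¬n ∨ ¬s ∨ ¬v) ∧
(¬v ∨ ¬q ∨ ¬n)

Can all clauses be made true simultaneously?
Yes

Yes, the formula is satisfiable.

One satisfying assignment is: s=True, u=False, q=True, n=False, v=False

Verification: With this assignment, all 21 clauses evaluate to true.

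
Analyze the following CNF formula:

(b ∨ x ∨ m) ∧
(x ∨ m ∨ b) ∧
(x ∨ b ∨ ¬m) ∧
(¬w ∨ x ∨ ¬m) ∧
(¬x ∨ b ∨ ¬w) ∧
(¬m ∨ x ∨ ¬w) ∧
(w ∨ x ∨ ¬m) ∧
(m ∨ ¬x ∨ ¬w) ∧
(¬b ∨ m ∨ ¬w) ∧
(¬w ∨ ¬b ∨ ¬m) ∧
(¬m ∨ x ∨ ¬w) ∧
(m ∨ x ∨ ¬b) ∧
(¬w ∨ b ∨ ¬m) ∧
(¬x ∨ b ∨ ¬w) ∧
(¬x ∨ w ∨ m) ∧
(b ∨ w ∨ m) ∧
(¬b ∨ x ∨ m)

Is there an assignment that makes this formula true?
Yes

Yes, the formula is satisfiable.

One satisfying assignment is: b=False, m=True, x=True, w=False

Verification: With this assignment, all 17 clauses evaluate to true.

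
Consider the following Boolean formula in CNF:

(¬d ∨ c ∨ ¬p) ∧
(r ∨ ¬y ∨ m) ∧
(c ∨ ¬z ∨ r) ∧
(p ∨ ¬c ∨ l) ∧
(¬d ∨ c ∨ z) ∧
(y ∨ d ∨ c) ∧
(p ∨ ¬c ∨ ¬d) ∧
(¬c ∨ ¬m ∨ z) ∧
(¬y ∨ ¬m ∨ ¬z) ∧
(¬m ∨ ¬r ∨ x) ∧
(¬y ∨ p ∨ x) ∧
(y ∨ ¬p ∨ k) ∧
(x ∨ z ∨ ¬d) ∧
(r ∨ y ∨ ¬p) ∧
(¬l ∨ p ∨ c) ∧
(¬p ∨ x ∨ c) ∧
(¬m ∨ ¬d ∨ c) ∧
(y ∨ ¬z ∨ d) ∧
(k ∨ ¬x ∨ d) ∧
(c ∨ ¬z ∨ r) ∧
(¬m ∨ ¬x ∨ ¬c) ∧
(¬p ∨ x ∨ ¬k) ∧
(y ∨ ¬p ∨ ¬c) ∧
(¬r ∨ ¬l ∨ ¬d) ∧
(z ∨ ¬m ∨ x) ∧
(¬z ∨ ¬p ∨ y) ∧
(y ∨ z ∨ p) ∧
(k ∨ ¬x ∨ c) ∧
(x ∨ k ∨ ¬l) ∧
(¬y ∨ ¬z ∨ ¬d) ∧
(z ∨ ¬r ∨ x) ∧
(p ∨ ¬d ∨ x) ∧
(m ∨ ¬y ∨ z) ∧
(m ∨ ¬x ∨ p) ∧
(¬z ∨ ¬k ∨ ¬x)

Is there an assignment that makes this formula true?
Yes

Yes, the formula is satisfiable.

One satisfying assignment is: r=True, y=True, c=True, k=False, d=False, m=False, p=True, x=False, z=True, l=False

Verification: With this assignment, all 35 clauses evaluate to true.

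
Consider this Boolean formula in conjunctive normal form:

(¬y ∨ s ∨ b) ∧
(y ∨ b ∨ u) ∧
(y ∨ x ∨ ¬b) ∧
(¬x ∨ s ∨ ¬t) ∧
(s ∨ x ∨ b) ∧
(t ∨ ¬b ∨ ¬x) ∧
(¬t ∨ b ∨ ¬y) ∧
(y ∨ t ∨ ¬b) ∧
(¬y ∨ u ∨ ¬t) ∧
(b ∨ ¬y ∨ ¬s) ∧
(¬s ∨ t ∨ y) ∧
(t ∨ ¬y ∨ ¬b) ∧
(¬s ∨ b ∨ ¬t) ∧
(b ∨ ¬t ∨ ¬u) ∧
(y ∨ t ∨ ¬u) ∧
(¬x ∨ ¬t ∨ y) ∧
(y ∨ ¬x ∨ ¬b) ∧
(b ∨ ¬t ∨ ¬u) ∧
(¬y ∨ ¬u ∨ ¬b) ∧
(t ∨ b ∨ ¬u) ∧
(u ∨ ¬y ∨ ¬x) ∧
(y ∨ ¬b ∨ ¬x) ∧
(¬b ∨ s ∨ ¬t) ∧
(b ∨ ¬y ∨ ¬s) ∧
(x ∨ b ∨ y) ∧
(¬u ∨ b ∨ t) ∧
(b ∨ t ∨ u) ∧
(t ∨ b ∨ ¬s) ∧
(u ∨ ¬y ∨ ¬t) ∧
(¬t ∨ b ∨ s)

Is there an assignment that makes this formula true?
No

No, the formula is not satisfiable.

No assignment of truth values to the variables can make all 30 clauses true simultaneously.

The formula is UNSAT (unsatisfiable).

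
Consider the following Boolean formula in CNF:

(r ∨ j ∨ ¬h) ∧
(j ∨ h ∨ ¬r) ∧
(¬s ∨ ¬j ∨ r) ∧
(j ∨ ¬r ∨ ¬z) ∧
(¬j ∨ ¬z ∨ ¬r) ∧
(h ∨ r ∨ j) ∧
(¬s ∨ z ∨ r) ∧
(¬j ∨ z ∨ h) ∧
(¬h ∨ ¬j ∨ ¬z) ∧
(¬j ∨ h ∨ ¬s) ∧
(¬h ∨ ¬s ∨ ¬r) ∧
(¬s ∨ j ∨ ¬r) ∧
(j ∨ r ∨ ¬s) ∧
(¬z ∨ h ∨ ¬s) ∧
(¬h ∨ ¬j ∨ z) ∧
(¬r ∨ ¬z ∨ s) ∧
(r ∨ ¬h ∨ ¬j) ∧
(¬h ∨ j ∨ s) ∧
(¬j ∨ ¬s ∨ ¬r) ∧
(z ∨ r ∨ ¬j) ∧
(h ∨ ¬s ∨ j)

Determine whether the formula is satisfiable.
Yes

Yes, the formula is satisfiable.

One satisfying assignment is: s=False, z=True, h=False, j=True, r=False

Verification: With this assignment, all 21 clauses evaluate to true.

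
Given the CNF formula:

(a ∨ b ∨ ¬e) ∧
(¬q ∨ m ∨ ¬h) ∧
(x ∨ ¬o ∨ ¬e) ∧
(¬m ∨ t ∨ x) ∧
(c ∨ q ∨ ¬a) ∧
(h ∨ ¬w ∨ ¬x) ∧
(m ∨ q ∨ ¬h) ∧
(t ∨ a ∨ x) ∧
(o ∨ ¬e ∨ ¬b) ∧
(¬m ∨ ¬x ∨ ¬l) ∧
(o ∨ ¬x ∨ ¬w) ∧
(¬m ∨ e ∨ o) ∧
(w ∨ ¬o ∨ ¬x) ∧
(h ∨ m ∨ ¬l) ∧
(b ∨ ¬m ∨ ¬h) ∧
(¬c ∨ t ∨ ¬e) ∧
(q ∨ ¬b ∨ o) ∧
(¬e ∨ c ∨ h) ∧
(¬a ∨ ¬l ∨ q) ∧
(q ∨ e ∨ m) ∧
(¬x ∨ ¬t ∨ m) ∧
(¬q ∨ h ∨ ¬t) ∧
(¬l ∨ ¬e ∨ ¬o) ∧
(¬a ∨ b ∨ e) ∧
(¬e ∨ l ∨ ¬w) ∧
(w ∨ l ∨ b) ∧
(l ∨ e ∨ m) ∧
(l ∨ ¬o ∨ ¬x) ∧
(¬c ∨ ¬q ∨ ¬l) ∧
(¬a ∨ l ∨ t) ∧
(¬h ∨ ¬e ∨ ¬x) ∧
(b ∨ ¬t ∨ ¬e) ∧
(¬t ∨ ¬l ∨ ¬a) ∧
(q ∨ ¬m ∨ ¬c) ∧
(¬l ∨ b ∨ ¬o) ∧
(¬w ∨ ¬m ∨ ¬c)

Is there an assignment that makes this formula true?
Yes

Yes, the formula is satisfiable.

One satisfying assignment is: c=False, a=False, t=True, x=False, l=False, q=False, e=False, b=True, w=False, o=True, h=False, m=True

Verification: With this assignment, all 36 clauses evaluate to true.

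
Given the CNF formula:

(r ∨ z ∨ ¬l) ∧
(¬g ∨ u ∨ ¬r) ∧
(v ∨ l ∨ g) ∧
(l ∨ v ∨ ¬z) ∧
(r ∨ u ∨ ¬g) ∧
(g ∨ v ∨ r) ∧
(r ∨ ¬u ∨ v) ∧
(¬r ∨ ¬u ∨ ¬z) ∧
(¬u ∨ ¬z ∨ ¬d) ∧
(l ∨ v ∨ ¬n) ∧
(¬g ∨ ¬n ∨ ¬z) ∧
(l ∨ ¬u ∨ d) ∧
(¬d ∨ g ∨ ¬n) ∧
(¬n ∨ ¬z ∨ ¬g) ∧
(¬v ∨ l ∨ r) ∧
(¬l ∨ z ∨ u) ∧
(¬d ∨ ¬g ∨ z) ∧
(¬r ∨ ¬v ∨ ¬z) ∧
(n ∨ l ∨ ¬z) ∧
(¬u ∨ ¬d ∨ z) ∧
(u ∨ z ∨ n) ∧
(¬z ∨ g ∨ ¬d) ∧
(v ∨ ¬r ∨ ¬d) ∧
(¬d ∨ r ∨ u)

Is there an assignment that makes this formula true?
Yes

Yes, the formula is satisfiable.

One satisfying assignment is: l=True, r=True, z=True, v=False, u=False, d=False, n=False, g=False

Verification: With this assignment, all 24 clauses evaluate to true.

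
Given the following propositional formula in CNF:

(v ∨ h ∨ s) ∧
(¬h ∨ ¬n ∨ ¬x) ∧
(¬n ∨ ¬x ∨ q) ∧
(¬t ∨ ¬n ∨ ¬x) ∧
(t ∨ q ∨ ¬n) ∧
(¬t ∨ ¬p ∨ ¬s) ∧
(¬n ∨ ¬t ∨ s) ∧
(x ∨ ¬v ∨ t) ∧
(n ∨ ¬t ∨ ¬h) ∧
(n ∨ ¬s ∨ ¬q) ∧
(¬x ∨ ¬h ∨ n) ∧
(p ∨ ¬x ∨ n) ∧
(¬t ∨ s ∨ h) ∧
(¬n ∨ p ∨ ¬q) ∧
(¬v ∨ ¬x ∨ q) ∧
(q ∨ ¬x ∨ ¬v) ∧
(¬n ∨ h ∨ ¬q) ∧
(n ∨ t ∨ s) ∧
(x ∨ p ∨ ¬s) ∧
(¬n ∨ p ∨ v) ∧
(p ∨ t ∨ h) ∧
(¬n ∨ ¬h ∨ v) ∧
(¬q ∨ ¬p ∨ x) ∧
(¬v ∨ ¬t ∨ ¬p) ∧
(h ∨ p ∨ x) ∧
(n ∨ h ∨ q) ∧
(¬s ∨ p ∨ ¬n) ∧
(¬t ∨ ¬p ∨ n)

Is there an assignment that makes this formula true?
Yes

Yes, the formula is satisfiable.

One satisfying assignment is: v=False, q=False, x=False, s=True, h=True, t=False, p=True, n=False

Verification: With this assignment, all 28 clauses evaluate to true.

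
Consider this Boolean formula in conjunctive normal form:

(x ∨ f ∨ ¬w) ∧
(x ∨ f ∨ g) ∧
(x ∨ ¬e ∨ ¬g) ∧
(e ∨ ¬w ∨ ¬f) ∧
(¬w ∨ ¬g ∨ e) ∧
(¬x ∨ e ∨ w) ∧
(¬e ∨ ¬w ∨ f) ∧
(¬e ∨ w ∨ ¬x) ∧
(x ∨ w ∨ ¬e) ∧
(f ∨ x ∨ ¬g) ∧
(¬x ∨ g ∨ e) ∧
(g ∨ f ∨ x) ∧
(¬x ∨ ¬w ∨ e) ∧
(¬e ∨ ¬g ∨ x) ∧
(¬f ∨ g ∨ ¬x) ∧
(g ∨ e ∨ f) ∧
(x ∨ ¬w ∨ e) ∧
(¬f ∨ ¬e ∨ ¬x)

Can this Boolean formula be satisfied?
Yes

Yes, the formula is satisfiable.

One satisfying assignment is: x=False, e=False, g=False, w=False, f=True

Verification: With this assignment, all 18 clauses evaluate to true.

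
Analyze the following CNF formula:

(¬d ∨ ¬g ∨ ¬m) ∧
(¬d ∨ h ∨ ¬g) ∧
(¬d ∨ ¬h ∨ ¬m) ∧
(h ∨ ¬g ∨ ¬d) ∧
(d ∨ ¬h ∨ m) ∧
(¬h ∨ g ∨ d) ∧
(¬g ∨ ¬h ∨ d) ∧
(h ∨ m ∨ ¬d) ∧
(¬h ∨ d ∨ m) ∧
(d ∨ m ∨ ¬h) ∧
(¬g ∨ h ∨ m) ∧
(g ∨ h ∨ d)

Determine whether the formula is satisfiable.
Yes

Yes, the formula is satisfiable.

One satisfying assignment is: m=True, g=False, d=True, h=False

Verification: With this assignment, all 12 clauses evaluate to true.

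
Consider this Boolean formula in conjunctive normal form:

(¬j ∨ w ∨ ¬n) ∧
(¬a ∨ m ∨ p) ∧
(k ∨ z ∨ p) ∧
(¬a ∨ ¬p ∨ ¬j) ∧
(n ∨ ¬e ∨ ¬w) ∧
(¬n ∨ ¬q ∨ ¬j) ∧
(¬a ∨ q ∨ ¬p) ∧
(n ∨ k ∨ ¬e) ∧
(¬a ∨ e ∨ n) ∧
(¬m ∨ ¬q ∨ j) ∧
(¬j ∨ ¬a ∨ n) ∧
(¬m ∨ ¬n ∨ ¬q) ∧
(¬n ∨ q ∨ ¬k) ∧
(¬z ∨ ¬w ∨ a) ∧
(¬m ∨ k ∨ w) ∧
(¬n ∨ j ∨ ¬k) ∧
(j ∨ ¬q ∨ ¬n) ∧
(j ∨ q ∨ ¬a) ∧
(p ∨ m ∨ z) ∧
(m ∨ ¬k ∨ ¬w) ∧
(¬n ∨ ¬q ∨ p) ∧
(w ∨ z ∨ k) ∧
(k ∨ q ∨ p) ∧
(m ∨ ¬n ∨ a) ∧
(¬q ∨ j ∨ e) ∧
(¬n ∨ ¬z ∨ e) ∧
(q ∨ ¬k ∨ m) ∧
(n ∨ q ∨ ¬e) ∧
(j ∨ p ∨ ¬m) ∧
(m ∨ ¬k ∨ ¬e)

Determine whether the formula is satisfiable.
Yes

Yes, the formula is satisfiable.

One satisfying assignment is: z=False, k=False, m=False, n=False, e=False, p=True, a=False, j=False, q=False, w=True

Verification: With this assignment, all 30 clauses evaluate to true.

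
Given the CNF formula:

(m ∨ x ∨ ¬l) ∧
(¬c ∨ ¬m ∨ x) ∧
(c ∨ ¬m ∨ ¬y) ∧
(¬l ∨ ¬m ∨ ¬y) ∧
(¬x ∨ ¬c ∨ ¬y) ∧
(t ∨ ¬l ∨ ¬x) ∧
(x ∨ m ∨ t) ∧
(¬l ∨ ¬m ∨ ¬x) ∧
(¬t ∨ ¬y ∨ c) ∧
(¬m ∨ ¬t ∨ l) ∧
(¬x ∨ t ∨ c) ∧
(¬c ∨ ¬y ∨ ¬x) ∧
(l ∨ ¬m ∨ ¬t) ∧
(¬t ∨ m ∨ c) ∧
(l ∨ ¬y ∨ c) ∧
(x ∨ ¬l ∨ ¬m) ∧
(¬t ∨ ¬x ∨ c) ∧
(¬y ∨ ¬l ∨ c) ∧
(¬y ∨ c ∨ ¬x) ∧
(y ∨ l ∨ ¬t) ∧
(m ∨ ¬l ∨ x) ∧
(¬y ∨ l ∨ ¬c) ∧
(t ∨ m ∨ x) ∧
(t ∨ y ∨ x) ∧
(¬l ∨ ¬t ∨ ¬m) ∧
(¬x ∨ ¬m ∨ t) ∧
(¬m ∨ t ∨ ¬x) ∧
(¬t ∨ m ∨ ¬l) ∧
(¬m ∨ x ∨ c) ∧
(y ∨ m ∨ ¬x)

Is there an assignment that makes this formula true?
No

No, the formula is not satisfiable.

No assignment of truth values to the variables can make all 30 clauses true simultaneously.

The formula is UNSAT (unsatisfiable).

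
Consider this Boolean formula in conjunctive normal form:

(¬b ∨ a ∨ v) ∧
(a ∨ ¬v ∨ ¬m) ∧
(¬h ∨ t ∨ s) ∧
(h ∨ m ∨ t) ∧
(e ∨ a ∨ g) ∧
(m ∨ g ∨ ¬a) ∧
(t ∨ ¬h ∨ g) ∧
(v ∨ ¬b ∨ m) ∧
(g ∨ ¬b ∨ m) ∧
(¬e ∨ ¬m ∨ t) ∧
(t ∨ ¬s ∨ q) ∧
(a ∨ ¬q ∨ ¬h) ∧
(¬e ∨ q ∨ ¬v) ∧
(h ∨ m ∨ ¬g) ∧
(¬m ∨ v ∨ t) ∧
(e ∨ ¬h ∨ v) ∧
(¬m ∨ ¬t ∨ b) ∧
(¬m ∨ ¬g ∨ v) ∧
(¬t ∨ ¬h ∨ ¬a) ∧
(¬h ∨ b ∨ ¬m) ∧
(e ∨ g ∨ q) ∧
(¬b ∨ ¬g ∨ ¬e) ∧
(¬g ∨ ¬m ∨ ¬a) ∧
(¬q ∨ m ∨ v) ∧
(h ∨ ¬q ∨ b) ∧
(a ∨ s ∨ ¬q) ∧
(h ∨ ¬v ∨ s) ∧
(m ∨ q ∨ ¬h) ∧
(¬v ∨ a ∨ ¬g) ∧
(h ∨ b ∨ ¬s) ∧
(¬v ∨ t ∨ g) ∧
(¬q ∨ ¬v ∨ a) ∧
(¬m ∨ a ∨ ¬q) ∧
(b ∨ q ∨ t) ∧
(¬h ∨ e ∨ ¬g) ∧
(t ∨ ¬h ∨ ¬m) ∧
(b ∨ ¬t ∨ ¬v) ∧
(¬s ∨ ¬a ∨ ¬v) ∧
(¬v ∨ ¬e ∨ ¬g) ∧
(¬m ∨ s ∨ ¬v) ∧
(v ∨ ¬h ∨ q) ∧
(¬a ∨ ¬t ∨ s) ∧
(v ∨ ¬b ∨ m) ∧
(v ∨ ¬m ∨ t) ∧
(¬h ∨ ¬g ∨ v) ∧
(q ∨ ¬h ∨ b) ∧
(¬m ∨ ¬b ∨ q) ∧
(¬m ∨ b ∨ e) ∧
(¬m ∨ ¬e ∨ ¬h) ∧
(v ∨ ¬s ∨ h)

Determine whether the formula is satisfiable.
Yes

Yes, the formula is satisfiable.

One satisfying assignment is: h=False, s=False, t=True, e=True, q=False, m=False, a=False, g=False, v=False, b=False

Verification: With this assignment, all 50 clauses evaluate to true.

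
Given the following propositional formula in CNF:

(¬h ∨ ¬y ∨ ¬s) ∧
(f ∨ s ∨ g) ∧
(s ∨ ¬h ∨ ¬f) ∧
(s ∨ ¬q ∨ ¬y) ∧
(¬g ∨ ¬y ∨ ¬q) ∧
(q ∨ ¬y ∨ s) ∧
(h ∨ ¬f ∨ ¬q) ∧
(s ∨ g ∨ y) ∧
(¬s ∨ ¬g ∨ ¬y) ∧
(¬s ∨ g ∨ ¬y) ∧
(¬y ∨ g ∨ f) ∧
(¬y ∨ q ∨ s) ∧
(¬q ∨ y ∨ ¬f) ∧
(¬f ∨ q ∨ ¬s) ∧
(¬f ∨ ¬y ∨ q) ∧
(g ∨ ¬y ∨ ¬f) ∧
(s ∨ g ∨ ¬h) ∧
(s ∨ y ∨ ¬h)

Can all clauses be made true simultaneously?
Yes

Yes, the formula is satisfiable.

One satisfying assignment is: h=False, f=False, y=False, q=False, s=True, g=False

Verification: With this assignment, all 18 clauses evaluate to true.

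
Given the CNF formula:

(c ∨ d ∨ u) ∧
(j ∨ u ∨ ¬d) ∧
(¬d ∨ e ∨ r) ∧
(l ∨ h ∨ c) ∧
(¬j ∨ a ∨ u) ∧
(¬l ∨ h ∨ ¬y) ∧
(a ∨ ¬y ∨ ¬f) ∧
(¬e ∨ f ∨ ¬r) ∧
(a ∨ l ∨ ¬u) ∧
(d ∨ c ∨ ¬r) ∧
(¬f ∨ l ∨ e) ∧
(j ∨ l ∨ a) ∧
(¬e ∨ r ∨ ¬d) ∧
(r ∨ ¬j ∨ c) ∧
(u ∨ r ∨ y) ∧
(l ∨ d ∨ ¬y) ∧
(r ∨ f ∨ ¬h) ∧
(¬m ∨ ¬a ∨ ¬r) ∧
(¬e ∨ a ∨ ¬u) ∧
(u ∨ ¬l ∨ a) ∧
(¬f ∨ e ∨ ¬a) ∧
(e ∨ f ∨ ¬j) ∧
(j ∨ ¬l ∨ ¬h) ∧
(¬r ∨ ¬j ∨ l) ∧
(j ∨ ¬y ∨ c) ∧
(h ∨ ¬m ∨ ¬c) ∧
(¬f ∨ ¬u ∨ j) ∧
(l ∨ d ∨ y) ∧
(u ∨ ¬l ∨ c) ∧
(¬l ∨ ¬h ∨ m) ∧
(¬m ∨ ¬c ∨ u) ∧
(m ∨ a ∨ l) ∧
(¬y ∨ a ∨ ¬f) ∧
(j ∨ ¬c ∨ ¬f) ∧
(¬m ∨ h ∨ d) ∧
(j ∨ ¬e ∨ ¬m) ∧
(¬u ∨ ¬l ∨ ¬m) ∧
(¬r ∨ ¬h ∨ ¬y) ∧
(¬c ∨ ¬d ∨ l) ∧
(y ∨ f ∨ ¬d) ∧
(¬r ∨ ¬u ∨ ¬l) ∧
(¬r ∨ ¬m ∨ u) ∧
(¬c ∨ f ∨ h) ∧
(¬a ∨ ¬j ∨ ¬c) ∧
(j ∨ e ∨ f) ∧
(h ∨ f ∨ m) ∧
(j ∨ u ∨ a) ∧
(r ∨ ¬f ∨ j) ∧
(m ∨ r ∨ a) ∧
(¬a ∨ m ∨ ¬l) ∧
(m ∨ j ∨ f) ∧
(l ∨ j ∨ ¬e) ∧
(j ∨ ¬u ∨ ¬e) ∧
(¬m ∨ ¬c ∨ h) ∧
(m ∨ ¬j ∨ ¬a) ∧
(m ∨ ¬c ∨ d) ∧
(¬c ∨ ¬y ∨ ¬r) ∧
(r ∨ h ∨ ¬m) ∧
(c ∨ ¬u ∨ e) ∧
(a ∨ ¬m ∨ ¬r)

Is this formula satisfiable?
No

No, the formula is not satisfiable.

No assignment of truth values to the variables can make all 60 clauses true simultaneously.

The formula is UNSAT (unsatisfiable).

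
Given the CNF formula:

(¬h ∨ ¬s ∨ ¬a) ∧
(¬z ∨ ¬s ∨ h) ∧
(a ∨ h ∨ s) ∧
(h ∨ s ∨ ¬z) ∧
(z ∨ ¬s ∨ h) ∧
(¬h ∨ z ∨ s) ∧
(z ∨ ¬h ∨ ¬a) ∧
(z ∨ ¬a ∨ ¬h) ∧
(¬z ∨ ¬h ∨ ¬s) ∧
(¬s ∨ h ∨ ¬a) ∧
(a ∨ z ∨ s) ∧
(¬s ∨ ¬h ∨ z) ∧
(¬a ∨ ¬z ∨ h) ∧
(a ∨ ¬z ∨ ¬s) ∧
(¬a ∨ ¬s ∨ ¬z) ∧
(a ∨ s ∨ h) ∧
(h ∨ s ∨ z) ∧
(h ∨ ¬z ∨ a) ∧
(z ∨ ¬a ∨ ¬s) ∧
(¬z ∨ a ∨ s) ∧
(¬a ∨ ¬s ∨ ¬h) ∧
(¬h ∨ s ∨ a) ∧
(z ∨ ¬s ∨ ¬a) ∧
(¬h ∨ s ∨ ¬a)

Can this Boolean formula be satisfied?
No

No, the formula is not satisfiable.

No assignment of truth values to the variables can make all 24 clauses true simultaneously.

The formula is UNSAT (unsatisfiable).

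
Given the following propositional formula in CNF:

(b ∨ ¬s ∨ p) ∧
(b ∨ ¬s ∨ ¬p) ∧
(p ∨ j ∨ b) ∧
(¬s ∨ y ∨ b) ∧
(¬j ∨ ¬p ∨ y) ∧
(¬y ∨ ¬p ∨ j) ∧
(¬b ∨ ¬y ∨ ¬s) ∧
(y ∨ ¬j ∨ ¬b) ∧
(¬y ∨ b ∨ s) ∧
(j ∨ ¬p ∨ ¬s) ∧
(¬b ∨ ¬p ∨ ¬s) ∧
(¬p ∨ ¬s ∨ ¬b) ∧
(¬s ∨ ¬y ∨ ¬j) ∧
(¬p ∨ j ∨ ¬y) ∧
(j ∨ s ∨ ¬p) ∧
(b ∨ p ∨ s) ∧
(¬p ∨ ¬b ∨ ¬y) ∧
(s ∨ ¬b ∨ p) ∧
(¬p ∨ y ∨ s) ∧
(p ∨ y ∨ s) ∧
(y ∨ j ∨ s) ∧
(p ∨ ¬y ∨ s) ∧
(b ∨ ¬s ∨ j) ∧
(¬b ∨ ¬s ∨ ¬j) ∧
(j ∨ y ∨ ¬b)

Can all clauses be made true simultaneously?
No

No, the formula is not satisfiable.

No assignment of truth values to the variables can make all 25 clauses true simultaneously.

The formula is UNSAT (unsatisfiable).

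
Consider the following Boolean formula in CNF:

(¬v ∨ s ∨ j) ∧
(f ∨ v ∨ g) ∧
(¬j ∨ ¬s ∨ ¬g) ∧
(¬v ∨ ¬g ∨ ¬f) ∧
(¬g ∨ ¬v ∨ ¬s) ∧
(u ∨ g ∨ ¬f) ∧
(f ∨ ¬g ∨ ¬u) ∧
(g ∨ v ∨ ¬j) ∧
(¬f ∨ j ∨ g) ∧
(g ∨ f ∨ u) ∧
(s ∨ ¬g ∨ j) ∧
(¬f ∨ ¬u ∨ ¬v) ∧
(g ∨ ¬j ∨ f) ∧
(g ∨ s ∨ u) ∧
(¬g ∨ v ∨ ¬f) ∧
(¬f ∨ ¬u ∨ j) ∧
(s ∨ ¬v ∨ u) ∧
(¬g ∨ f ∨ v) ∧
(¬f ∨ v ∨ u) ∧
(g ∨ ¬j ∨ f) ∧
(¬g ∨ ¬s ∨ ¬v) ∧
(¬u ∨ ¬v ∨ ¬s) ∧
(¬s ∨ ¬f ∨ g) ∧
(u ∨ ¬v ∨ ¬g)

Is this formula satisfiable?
No

No, the formula is not satisfiable.

No assignment of truth values to the variables can make all 24 clauses true simultaneously.

The formula is UNSAT (unsatisfiable).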